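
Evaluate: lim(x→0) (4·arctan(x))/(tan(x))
This is a 0/0 indeterminate form.

Apply L'Hôpital's rule: differentiate numerator and denominator separately.
  f(x) = 4·atan(x)   ⇒   f'(x) = 4/(x^2 + 1)
  g(x) = tan(x)   ⇒   g'(x) = tan(x)^2 + 1
  lim(x→0) f'(x)/g'(x) = lim(x→0) (4/(x^2 + 1))/(tan(x)^2 + 1)
  = 4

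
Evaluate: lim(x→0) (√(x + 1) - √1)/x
This is a standard limit.

Factor or rationalize the expression:
  lim(x→0) (√(x + 1) - √1)/x = 1/2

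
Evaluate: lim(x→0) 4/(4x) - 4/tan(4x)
This is an ∞-∞ indeterminate form.

Combine fractions or rationalize to convert ∞-∞ to 0/0 form:
  lim(x→0) 4/(4x) - 4/tan(4x) = 0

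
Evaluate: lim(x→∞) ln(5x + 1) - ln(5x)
This is an ∞-∞ indeterminate form.

Combine fractions or rationalize to convert ∞-∞ to 0/0 form:
  lim(x→∞) ln(5x + 1) - ln(5x) = 0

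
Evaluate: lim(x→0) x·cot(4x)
This is a 0·∞ indeterminate form.

Rewrite 0·∞ as a quotient (0/0 or ∞/∞ form), then apply L'Hôpital's rule:
  lim(x→0) x·cot(4x) = 1/4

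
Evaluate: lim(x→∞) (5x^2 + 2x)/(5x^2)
This is an ∞/∞ indeterminate form.

Apply L'Hôpital's rule: differentiate numerator and denominator separately.
  f(x) = 5·x^2 + 2·x   ⇒   f'(x) = 10·x + 2
  g(x) = 5·x^2   ⇒   g'(x) = 10·x
  lim(x→∞) f'(x)/g'(x) = lim(x→∞) (10·x + 2)/(10·x)
  = 1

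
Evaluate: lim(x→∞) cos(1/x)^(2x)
This is an exponential indeterminate form.

For exponential indeterminate forms, take the natural log:
  Let L = lim(x→∞) cos(1/x)^(2x)
  Then ln(L) = lim(x→∞) [exponent × ln(base)]
  Evaluate using L'Hôpital or standard limits, then exponentiate.
  L = 1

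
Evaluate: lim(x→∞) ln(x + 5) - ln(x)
This is an ∞-∞ indeterminate form.

Combine fractions or rationalize to convert ∞-∞ to 0/0 form:
  lim(x→∞) ln(x + 5) - ln(x) = 0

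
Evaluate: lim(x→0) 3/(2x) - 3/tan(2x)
This is an ∞-∞ indeterminate form.

Combine fractions or rationalize to convert ∞-∞ to 0/0 form:
  lim(x→0) 3/(2x) - 3/tan(2x) = 0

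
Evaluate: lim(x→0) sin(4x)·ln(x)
This is a 0·∞ indeterminate form.

Rewrite 0·∞ as a quotient (0/0 or ∞/∞ form), then apply L'Hôpital's rule:
  lim(x→0) sin(4x)·ln(x) = 0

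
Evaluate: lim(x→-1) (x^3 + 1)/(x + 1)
This is a standard limit.

Factor or rationalize the expression:
  lim(x→-1) (x^3 + 1)/(x + 1) = 3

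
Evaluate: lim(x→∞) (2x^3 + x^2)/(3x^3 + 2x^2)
This is an ∞/∞ indeterminate form.

Apply L'Hôpital's rule: differentiate numerator and denominator separately.
  f(x) = 2·x^3 + x^2   ⇒   f'(x) = 6·x^2 + 2·x
  g(x) = 3·x^3 + 2·x^2   ⇒   g'(x) = 9·x^2 + 4·x
  lim(x→∞) f'(x)/g'(x) = lim(x→∞) (6·x^2 + 2·x)/(9·x^2 + 4·x)
  = 2/3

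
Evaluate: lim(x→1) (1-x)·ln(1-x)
This is a 0·∞ indeterminate form.

Rewrite 0·∞ as a quotient (0/0 or ∞/∞ form), then apply L'Hôpital's rule:
  lim(x→1) (1-x)·ln(1-x) = 0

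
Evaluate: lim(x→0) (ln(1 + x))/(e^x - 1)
This is a 0/0 indeterminate form.

Apply L'Hôpital's rule: differentiate numerator and denominator separately.
  f(x) = ln(x + 1)   ⇒   f'(x) = 1/(x + 1)
  g(x) = e^(x) - 1   ⇒   g'(x) = e^(x)
  lim(x→0) f'(x)/g'(x) = lim(x→0) (1/(x + 1))/(e^(x))
  = 1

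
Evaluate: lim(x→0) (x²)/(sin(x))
This is a 0/0 indeterminate form.

Apply L'Hôpital's rule: differentiate numerator and denominator separately.
  f(x) = x^2   ⇒   f'(x) = 2·x
  g(x) = sin(x)   ⇒   g'(x) = cos(x)
  lim(x→0) f'(x)/g'(x) = lim(x→0) (2·x)/(cos(x))
  = 0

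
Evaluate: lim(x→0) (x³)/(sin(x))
This is a 0/0 indeterminate form.

Apply L'Hôpital's rule: differentiate numerator and denominator separately.
  f(x) = x^3   ⇒   f'(x) = 3·x^2
  g(x) = sin(x)   ⇒   g'(x) = cos(x)
  lim(x→0) f'(x)/g'(x) = lim(x→0) (3·x^2)/(cos(x))
  = 0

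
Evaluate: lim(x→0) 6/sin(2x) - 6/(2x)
This is an ∞-∞ indeterminate form.

Combine fractions or rationalize to convert ∞-∞ to 0/0 form:
  lim(x→0) 6/sin(2x) - 6/(2x) = 0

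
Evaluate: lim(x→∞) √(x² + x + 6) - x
This is an ∞-∞ indeterminate form.

Combine fractions or rationalize to convert ∞-∞ to 0/0 form:
  lim(x→∞) √(x² + x + 6) - x = 1/2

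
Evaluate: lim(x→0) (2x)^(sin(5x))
This is an exponential indeterminate form.

For exponential indeterminate forms, take the natural log:
  Let L = lim(x→0) (2x)^(sin(5x))
  Then ln(L) = lim(x→0) [exponent × ln(base)]
  Evaluate using L'Hôpital or standard limits, then exponentiate.
  L = 1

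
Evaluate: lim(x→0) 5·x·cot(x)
This is a 0·∞ indeterminate form.

Rewrite 0·∞ as a quotient (0/0 or ∞/∞ form), then apply L'Hôpital's rule:
  lim(x→0) 5·x·cot(x) = 5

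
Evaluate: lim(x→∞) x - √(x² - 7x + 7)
This is an ∞-∞ indeterminate form.

Combine fractions or rationalize to convert ∞-∞ to 0/0 form:
  lim(x→∞) x - √(x² - 7x + 7) = 7/2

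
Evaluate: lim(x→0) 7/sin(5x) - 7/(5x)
This is an ∞-∞ indeterminate form.

Combine fractions or rationalize to convert ∞-∞ to 0/0 form:
  lim(x→0) 7/sin(5x) - 7/(5x) = 0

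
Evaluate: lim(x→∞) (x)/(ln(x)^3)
This is an ∞/∞ indeterminate form.

Apply L'Hôpital's rule: differentiate numerator and denominator separately.
  f(x) = x   ⇒   f'(x) = 1
  g(x) = ln(x)^3   ⇒   g'(x) = 3·ln(x)^2/x
  lim(x→∞) f'(x)/g'(x) = lim(x→∞) (1)/(3·ln(x)^2/x)
  = ∞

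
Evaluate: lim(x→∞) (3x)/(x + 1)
This is an ∞/∞ indeterminate form.

Apply L'Hôpital's rule: differentiate numerator and denominator separately.
  f(x) = 3·x   ⇒   f'(x) = 3
  g(x) = x + 1   ⇒   g'(x) = 1
  lim(x→∞) f'(x)/g'(x) = lim(x→∞) (3)/(1)
  = 3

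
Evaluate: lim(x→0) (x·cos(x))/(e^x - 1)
This is a 0/0 indeterminate form.

Apply L'Hôpital's rule: differentiate numerator and denominator separately.
  f(x) = x·cos(x)   ⇒   f'(x) = -x·sin(x) + cos(x)
  g(x) = e^(x) - 1   ⇒   g'(x) = e^(x)
  lim(x→0) f'(x)/g'(x) = lim(x→0) (-x·sin(x) + cos(x))/(e^(x))
  = 1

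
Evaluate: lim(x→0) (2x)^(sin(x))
This is an exponential indeterminate form.

For exponential indeterminate forms, take the natural log:
  Let L = lim(x→0) (2x)^(sin(x))
  Then ln(L) = lim(x→0) [exponent × ln(base)]
  Evaluate using L'Hôpital or standard limits, then exponentiate.
  L = 1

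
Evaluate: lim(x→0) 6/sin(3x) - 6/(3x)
This is an ∞-∞ indeterminate form.

Combine fractions or rationalize to convert ∞-∞ to 0/0 form:
  lim(x→0) 6/sin(3x) - 6/(3x) = 0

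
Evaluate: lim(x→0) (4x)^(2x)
This is an exponential indeterminate form.

For exponential indeterminate forms, take the natural log:
  Let L = lim(x→0) (4x)^(2x)
  Then ln(L) = lim(x→0) [exponent × ln(base)]
  Evaluate using L'Hôpital or standard limits, then exponentiate.
  L = 1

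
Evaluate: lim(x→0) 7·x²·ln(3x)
This is a 0·∞ indeterminate form.

Rewrite 0·∞ as a quotient (0/0 or ∞/∞ form), then apply L'Hôpital's rule:
  lim(x→0) 7·x²·ln(3x) = 0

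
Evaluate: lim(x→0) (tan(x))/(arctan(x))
This is a 0/0 indeterminate form.

Apply L'Hôpital's rule: differentiate numerator and denominator separately.
  f(x) = tan(x)   ⇒   f'(x) = tan(x)^2 + 1
  g(x) = atan(x)   ⇒   g'(x) = 1/(x^2 + 1)
  lim(x→0) f'(x)/g'(x) = lim(x→0) (tan(x)^2 + 1)/(1/(x^2 + 1))
  = 1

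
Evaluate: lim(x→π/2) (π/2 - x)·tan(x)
This is a 0·∞ indeterminate form.

Rewrite 0·∞ as a quotient (0/0 or ∞/∞ form), then apply L'Hôpital's rule:
  lim(x→π/2) (π/2 - x)·tan(x) = 1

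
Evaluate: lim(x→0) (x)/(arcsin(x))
This is a 0/0 indeterminate form.

Apply L'Hôpital's rule: differentiate numerator and denominator separately.
  f(x) = x   ⇒   f'(x) = 1
  g(x) = asin(x)   ⇒   g'(x) = 1/sqrt(1 - x^2)
  lim(x→0) f'(x)/g'(x) = lim(x→0) (1)/(1/sqrt(1 - x^2))
  = 1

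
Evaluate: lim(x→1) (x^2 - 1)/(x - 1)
This is a standard limit.

Factor or rationalize the expression:
  lim(x→1) (x^2 - 1)/(x - 1) = 2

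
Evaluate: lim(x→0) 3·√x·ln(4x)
This is a 0·∞ indeterminate form.

Rewrite 0·∞ as a quotient (0/0 or ∞/∞ form), then apply L'Hôpital's rule:
  lim(x→0) 3·√x·ln(4x) = 0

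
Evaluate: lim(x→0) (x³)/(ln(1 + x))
This is a 0/0 indeterminate form.

Apply L'Hôpital's rule: differentiate numerator and denominator separately.
  f(x) = x^3   ⇒   f'(x) = 3·x^2
  g(x) = ln(x + 1)   ⇒   g'(x) = 1/(x + 1)
  lim(x→0) f'(x)/g'(x) = lim(x→0) (3·x^2)/(1/(x + 1))
  = 0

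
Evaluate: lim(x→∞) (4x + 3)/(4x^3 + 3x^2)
This is an ∞/∞ indeterminate form.

Apply L'Hôpital's rule: differentiate numerator and denominator separately.
  f(x) = 4·x + 3   ⇒   f'(x) = 4
  g(x) = 4·x^3 + 3·x^2   ⇒   g'(x) = 12·x^2 + 6·x
  lim(x→∞) f'(x)/g'(x) = lim(x→∞) (4)/(12·x^2 + 6·x)
  = 0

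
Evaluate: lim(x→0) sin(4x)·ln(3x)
This is a 0·∞ indeterminate form.

Rewrite 0·∞ as a quotient (0/0 or ∞/∞ form), then apply L'Hôpital's rule:
  lim(x→0) sin(4x)·ln(3x) = 0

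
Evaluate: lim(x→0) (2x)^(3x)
This is an exponential indeterminate form.

For exponential indeterminate forms, take the natural log:
  Let L = lim(x→0) (2x)^(3x)
  Then ln(L) = lim(x→0) [exponent × ln(base)]
  Evaluate using L'Hôpital or standard limits, then exponentiate.
  L = 1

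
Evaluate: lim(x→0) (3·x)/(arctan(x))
This is a 0/0 indeterminate form.

Apply L'Hôpital's rule: differentiate numerator and denominator separately.
  f(x) = 3·x   ⇒   f'(x) = 3
  g(x) = atan(x)   ⇒   g'(x) = 1/(x^2 + 1)
  lim(x→0) f'(x)/g'(x) = lim(x→0) (3)/(1/(x^2 + 1))
  = 3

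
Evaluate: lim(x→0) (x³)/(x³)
This is a 0/0 indeterminate form.

Apply L'Hôpital's rule: differentiate numerator and denominator separately.
  f(x) = x^3   ⇒   f'(x) = 3·x^2
  g(x) = x^3   ⇒   g'(x) = 3·x^2
  lim(x→0) f'(x)/g'(x) = lim(x→0) (3·x^2)/(3·x^2)
  = 1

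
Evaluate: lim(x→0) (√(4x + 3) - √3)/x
This is a standard limit.

Factor or rationalize the expression:
  lim(x→0) (√(4x + 3) - √3)/x = 2·sqrt(3)/3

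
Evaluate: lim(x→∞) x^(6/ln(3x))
This is an exponential indeterminate form.

For exponential indeterminate forms, take the natural log:
  Let L = lim(x→∞) x^(6/ln(3x))
  Then ln(L) = lim(x→∞) [exponent × ln(base)]
  Evaluate using L'Hôpital or standard limits, then exponentiate.
  L = e^(6)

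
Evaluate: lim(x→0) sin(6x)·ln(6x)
This is a 0·∞ indeterminate form.

Rewrite 0·∞ as a quotient (0/0 or ∞/∞ form), then apply L'Hôpital's rule:
  lim(x→0) sin(6x)·ln(6x) = 0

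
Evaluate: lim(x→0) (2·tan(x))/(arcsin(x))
This is a 0/0 indeterminate form.

Apply L'Hôpital's rule: differentiate numerator and denominator separately.
  f(x) = 2·tan(x)   ⇒   f'(x) = 2·tan(x)^2 + 2
  g(x) = asin(x)   ⇒   g'(x) = 1/sqrt(1 - x^2)
  lim(x→0) f'(x)/g'(x) = lim(x→0) (2·tan(x)^2 + 2)/(1/sqrt(1 - x^2))
  = 2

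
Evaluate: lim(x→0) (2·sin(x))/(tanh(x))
This is a 0/0 indeterminate form.

Apply L'Hôpital's rule: differentiate numerator and denominator separately.
  f(x) = 2·sin(x)   ⇒   f'(x) = 2·cos(x)
  g(x) = tanh(x)   ⇒   g'(x) = 1 - tanh(x)^2
  lim(x→0) f'(x)/g'(x) = lim(x→0) (2·cos(x))/(1 - tanh(x)^2)
  = 2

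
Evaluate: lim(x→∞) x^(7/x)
This is an exponential indeterminate form.

For exponential indeterminate forms, take the natural log:
  Let L = lim(x→∞) x^(7/x)
  Then ln(L) = lim(x→∞) [exponent × ln(base)]
  Evaluate using L'Hôpital or standard limits, then exponentiate.
  L = 1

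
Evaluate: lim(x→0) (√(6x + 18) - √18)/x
This is a standard limit.

Factor or rationalize the expression:
  lim(x→0) (√(6x + 18) - √18)/x = sqrt(2)/2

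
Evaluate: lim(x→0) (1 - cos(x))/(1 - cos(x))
This is a 0/0 indeterminate form.

Apply L'Hôpital's rule: differentiate numerator and denominator separately.
  f(x) = 1 - cos(x)   ⇒   f'(x) = sin(x)
  g(x) = 1 - cos(x)   ⇒   g'(x) = sin(x)
  lim(x→0) f'(x)/g'(x) = lim(x→0) (sin(x))/(sin(x))
  = 1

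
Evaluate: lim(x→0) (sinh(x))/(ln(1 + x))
This is a 0/0 indeterminate form.

Apply L'Hôpital's rule: differentiate numerator and denominator separately.
  f(x) = sinh(x)   ⇒   f'(x) = cosh(x)
  g(x) = ln(x + 1)   ⇒   g'(x) = 1/(x + 1)
  lim(x→0) f'(x)/g'(x) = lim(x→0) (cosh(x))/(1/(x + 1))
  = 1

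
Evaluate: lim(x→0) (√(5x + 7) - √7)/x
This is a standard limit.

Factor or rationalize the expression:
  lim(x→0) (√(5x + 7) - √7)/x = 5·sqrt(7)/14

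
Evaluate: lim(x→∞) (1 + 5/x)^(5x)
This is an exponential indeterminate form.

For exponential indeterminate forms, take the natural log:
  Let L = lim(x→∞) (1 + 5/x)^(5x)
  Then ln(L) = lim(x→∞) [exponent × ln(base)]
  Evaluate using L'Hôpital or standard limits, then exponentiate.
  L = e^(25)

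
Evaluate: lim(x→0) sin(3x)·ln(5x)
This is a 0·∞ indeterminate form.

Rewrite 0·∞ as a quotient (0/0 or ∞/∞ form), then apply L'Hôpital's rule:
  lim(x→0) sin(3x)·ln(5x) = 0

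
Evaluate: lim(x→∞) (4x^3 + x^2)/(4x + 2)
This is an ∞/∞ indeterminate form.

Apply L'Hôpital's rule: differentiate numerator and denominator separately.
  f(x) = 4·x^3 + x^2   ⇒   f'(x) = 12·x^2 + 2·x
  g(x) = 4·x + 2   ⇒   g'(x) = 4
  lim(x→∞) f'(x)/g'(x) = lim(x→∞) (12·x^2 + 2·x)/(4)
  = ∞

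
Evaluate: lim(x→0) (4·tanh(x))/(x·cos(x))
This is a 0/0 indeterminate form.

Apply L'Hôpital's rule: differentiate numerator and denominator separately.
  f(x) = 4·tanh(x)   ⇒   f'(x) = 4 - 4·tanh(x)^2
  g(x) = x·cos(x)   ⇒   g'(x) = -x·sin(x) + cos(x)
  lim(x→0) f'(x)/g'(x) = lim(x→0) (4 - 4·tanh(x)^2)/(-x·sin(x) + cos(x))
  = 4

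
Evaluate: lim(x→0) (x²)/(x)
This is a 0/0 indeterminate form.

Apply L'Hôpital's rule: differentiate numerator and denominator separately.
  f(x) = x^2   ⇒   f'(x) = 2·x
  g(x) = x   ⇒   g'(x) = 1
  lim(x→0) f'(x)/g'(x) = lim(x→0) (2·x)/(1)
  = 0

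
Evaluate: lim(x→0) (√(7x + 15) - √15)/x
This is a standard limit.

Factor or rationalize the expression:
  lim(x→0) (√(7x + 15) - √15)/x = 7·sqrt(15)/30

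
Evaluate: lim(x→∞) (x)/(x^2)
This is an ∞/∞ indeterminate form.

Apply L'Hôpital's rule: differentiate numerator and denominator separately.
  f(x) = x   ⇒   f'(x) = 1
  g(x) = x^2   ⇒   g'(x) = 2·x
  lim(x→∞) f'(x)/g'(x) = lim(x→∞) (1)/(2·x)
  = 0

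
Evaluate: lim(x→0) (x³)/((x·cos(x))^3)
This is a 0/0 indeterminate form.

Apply L'Hôpital's rule: differentiate numerator and denominator separately.
  f(x) = x^3   ⇒   f'(x) = 3·x^2
  g(x) = x^3·cos(x)^3   ⇒   g'(x) = -3·x^3·sin(x)·cos(x)^2 + 3·x^2·cos(x)^3
  lim(x→0) f'(x)/g'(x) = lim(x→0) (3·x^2)/(-3·x^3·sin(x)·cos(x)^2 + 3·x^2·cos(x)^3)
  = 1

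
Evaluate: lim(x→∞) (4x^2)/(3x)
This is an ∞/∞ indeterminate form.

Apply L'Hôpital's rule: differentiate numerator and denominator separately.
  f(x) = 4·x^2   ⇒   f'(x) = 8·x
  g(x) = 3·x   ⇒   g'(x) = 3
  lim(x→∞) f'(x)/g'(x) = lim(x→∞) (8·x)/(3)
  = ∞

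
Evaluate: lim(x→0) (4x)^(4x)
This is an exponential indeterminate form.

For exponential indeterminate forms, take the natural log:
  Let L = lim(x→0) (4x)^(4x)
  Then ln(L) = lim(x→0) [exponent × ln(base)]
  Evaluate using L'Hôpital or standard limits, then exponentiate.
  L = 1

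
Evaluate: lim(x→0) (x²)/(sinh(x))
This is a 0/0 indeterminate form.

Apply L'Hôpital's rule: differentiate numerator and denominator separately.
  f(x) = x^2   ⇒   f'(x) = 2·x
  g(x) = sinh(x)   ⇒   g'(x) = cosh(x)
  lim(x→0) f'(x)/g'(x) = lim(x→0) (2·x)/(cosh(x))
  = 0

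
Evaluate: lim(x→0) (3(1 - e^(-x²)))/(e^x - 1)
This is a 0/0 indeterminate form.

Apply L'Hôpital's rule: differentiate numerator and denominator separately.
  f(x) = 3 - 3·e^(-x^2)   ⇒   f'(x) = 6·x·e^(-x^2)
  g(x) = e^(x) - 1   ⇒   g'(x) = e^(x)
  lim(x→0) f'(x)/g'(x) = lim(x→0) (6·x·e^(-x^2))/(e^(x))
  = 0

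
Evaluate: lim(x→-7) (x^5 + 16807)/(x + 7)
This is a standard limit.

Factor or rationalize the expression:
  lim(x→-7) (x^5 + 16807)/(x + 7) = 12005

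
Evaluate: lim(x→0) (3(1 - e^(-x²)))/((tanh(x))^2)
This is a 0/0 indeterminate form.

Apply L'Hôpital's rule: differentiate numerator and denominator separately.
  f(x) = 3 - 3·e^(-x^2)   ⇒   f'(x) = 6·x·e^(-x^2)
  g(x) = tanh(x)^2   ⇒   g'(x) = (2 - 2·tanh(x)^2)·tanh(x)
  lim(x→0) f'(x)/g'(x) = lim(x→0) (6·x·e^(-x^2))/((2 - 2·tanh(x)^2)·tanh(x))
  = 3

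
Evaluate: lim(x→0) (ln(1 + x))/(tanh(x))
This is a 0/0 indeterminate form.

Apply L'Hôpital's rule: differentiate numerator and denominator separately.
  f(x) = ln(x + 1)   ⇒   f'(x) = 1/(x + 1)
  g(x) = tanh(x)   ⇒   g'(x) = 1 - tanh(x)^2
  lim(x→0) f'(x)/g'(x) = lim(x→0) (1/(x + 1))/(1 - tanh(x)^2)
  = 1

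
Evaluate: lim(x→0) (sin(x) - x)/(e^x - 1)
This is a 0/0 indeterminate form.

Apply L'Hôpital's rule: differentiate numerator and denominator separately.
  f(x) = -x + sin(x)   ⇒   f'(x) = cos(x) - 1
  g(x) = e^(x) - 1   ⇒   g'(x) = e^(x)
  lim(x→0) f'(x)/g'(x) = lim(x→0) (cos(x) - 1)/(e^(x))
  = 0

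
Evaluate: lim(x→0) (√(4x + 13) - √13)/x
This is a standard limit.

Factor or rationalize the expression:
  lim(x→0) (√(4x + 13) - √13)/x = 2·sqrt(13)/13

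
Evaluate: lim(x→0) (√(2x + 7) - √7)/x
This is a standard limit.

Factor or rationalize the expression:
  lim(x→0) (√(2x + 7) - √7)/x = sqrt(7)/7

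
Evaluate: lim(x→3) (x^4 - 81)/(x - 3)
This is a standard limit.

Factor or rationalize the expression:
  lim(x→3) (x^4 - 81)/(x - 3) = 108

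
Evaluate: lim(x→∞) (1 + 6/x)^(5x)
This is an exponential indeterminate form.

For exponential indeterminate forms, take the natural log:
  Let L = lim(x→∞) (1 + 6/x)^(5x)
  Then ln(L) = lim(x→∞) [exponent × ln(base)]
  Evaluate using L'Hôpital or standard limits, then exponentiate.
  L = e^(30)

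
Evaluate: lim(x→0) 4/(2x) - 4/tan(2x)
This is an ∞-∞ indeterminate form.

Combine fractions or rationalize to convert ∞-∞ to 0/0 form:
  lim(x→0) 4/(2x) - 4/tan(2x) = 0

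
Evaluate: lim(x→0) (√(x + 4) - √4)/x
This is a standard limit.

Factor or rationalize the expression:
  lim(x→0) (√(x + 4) - √4)/x = 1/4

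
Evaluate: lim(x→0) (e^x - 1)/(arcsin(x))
This is a 0/0 indeterminate form.

Apply L'Hôpital's rule: differentiate numerator and denominator separately.
  f(x) = e^(x) - 1   ⇒   f'(x) = e^(x)
  g(x) = asin(x)   ⇒   g'(x) = 1/sqrt(1 - x^2)
  lim(x→0) f'(x)/g'(x) = lim(x→0) (e^(x))/(1/sqrt(1 - x^2))
  = 1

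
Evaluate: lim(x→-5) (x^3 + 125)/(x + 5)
This is a standard limit.

Factor or rationalize the expression:
  lim(x→-5) (x^3 + 125)/(x + 5) = 75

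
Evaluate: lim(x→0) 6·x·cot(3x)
This is a 0·∞ indeterminate form.

Rewrite 0·∞ as a quotient (0/0 or ∞/∞ form), then apply L'Hôpital's rule:
  lim(x→0) 6·x·cot(3x) = 2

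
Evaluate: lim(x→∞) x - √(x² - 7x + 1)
This is an ∞-∞ indeterminate form.

Combine fractions or rationalize to convert ∞-∞ to 0/0 form:
  lim(x→∞) x - √(x² - 7x + 1) = 7/2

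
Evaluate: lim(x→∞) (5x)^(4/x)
This is an exponential indeterminate form.

For exponential indeterminate forms, take the natural log:
  Let L = lim(x→∞) (5x)^(4/x)
  Then ln(L) = lim(x→∞) [exponent × ln(base)]
  Evaluate using L'Hôpital or standard limits, then exponentiate.
  L = 1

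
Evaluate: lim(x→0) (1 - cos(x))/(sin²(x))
This is a 0/0 indeterminate form.

Apply L'Hôpital's rule: differentiate numerator and denominator separately.
  f(x) = 1 - cos(x)   ⇒   f'(x) = sin(x)
  g(x) = sin(x)^2   ⇒   g'(x) = 2·sin(x)·cos(x)
  lim(x→0) f'(x)/g'(x) = lim(x→0) (sin(x))/(2·sin(x)·cos(x))
  = 1/2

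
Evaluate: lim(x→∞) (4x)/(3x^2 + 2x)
This is an ∞/∞ indeterminate form.

Apply L'Hôpital's rule: differentiate numerator and denominator separately.
  f(x) = 4·x   ⇒   f'(x) = 4
  g(x) = 3·x^2 + 2·x   ⇒   g'(x) = 6·x + 2
  lim(x→∞) f'(x)/g'(x) = lim(x→∞) (4)/(6·x + 2)
  = 0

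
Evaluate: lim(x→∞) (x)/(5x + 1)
This is an ∞/∞ indeterminate form.

Apply L'Hôpital's rule: differentiate numerator and denominator separately.
  f(x) = x   ⇒   f'(x) = 1
  g(x) = 5·x + 1   ⇒   g'(x) = 5
  lim(x→∞) f'(x)/g'(x) = lim(x→∞) (1)/(5)
  = 1/5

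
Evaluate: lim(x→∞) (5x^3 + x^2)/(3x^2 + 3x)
This is an ∞/∞ indeterminate form.

Apply L'Hôpital's rule: differentiate numerator and denominator separately.
  f(x) = 5·x^3 + x^2   ⇒   f'(x) = 15·x^2 + 2·x
  g(x) = 3·x^2 + 3·x   ⇒   g'(x) = 6·x + 3
  lim(x→∞) f'(x)/g'(x) = lim(x→∞) (15·x^2 + 2·x)/(6·x + 3)
  = ∞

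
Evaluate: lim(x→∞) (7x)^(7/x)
This is an exponential indeterminate form.

For exponential indeterminate forms, take the natural log:
  Let L = lim(x→∞) (7x)^(7/x)
  Then ln(L) = lim(x→∞) [exponent × ln(base)]
  Evaluate using L'Hôpital or standard limits, then exponentiate.
  L = 1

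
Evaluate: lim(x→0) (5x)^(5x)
This is an exponential indeterminate form.

For exponential indeterminate forms, take the natural log:
  Let L = lim(x→0) (5x)^(5x)
  Then ln(L) = lim(x→0) [exponent × ln(base)]
  Evaluate using L'Hôpital or standard limits, then exponentiate.
  L = 1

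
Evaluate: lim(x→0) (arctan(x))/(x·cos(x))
This is a 0/0 indeterminate form.

Apply L'Hôpital's rule: differentiate numerator and denominator separately.
  f(x) = atan(x)   ⇒   f'(x) = 1/(x^2 + 1)
  g(x) = x·cos(x)   ⇒   g'(x) = -x·sin(x) + cos(x)
  lim(x→0) f'(x)/g'(x) = lim(x→0) (1/(x^2 + 1))/(-x·sin(x) + cos(x))
  = 1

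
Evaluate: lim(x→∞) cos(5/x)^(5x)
This is an exponential indeterminate form.

For exponential indeterminate forms, take the natural log:
  Let L = lim(x→∞) cos(5/x)^(5x)
  Then ln(L) = lim(x→∞) [exponent × ln(base)]
  Evaluate using L'Hôpital or standard limits, then exponentiate.
  L = 1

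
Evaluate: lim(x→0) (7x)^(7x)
This is an exponential indeterminate form.

For exponential indeterminate forms, take the natural log:
  Let L = lim(x→0) (7x)^(7x)
  Then ln(L) = lim(x→0) [exponent × ln(base)]
  Evaluate using L'Hôpital or standard limits, then exponentiate.
  L = 1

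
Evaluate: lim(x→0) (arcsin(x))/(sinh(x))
This is a 0/0 indeterminate form.

Apply L'Hôpital's rule: differentiate numerator and denominator separately.
  f(x) = asin(x)   ⇒   f'(x) = 1/sqrt(1 - x^2)
  g(x) = sinh(x)   ⇒   g'(x) = cosh(x)
  lim(x→0) f'(x)/g'(x) = lim(x→0) (1/sqrt(1 - x^2))/(cosh(x))
  = 1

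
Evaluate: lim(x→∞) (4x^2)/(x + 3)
This is an ∞/∞ indeterminate form.

Apply L'Hôpital's rule: differentiate numerator and denominator separately.
  f(x) = 4·x^2   ⇒   f'(x) = 8·x
  g(x) = x + 3   ⇒   g'(x) = 1
  lim(x→∞) f'(x)/g'(x) = lim(x→∞) (8·x)/(1)
  = ∞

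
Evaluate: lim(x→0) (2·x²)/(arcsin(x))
This is a 0/0 indeterminate form.

Apply L'Hôpital's rule: differentiate numerator and denominator separately.
  f(x) = 2·x^2   ⇒   f'(x) = 4·x
  g(x) = asin(x)   ⇒   g'(x) = 1/sqrt(1 - x^2)
  lim(x→0) f'(x)/g'(x) = lim(x→0) (4·x)/(1/sqrt(1 - x^2))
  = 0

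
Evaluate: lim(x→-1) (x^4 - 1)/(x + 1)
This is a standard limit.

Factor or rationalize the expression:
  lim(x→-1) (x^4 - 1)/(x + 1) = -4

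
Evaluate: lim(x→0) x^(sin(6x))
This is an exponential indeterminate form.

For exponential indeterminate forms, take the natural log:
  Let L = lim(x→0) x^(sin(6x))
  Then ln(L) = lim(x→0) [exponent × ln(base)]
  Evaluate using L'Hôpital or standard limits, then exponentiate.
  L = 1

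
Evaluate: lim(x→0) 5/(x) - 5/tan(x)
This is an ∞-∞ indeterminate form.

Combine fractions or rationalize to convert ∞-∞ to 0/0 form:
  lim(x→0) 5/(x) - 5/tan(x) = 0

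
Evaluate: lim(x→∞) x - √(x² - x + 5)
This is an ∞-∞ indeterminate form.

Combine fractions or rationalize to convert ∞-∞ to 0/0 form:
  lim(x→∞) x - √(x² - x + 5) = 1/2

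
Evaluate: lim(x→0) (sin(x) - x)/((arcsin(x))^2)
This is a 0/0 indeterminate form.

Apply L'Hôpital's rule: differentiate numerator and denominator separately.
  f(x) = -x + sin(x)   ⇒   f'(x) = cos(x) - 1
  g(x) = asin(x)^2   ⇒   g'(x) = 2·asin(x)/sqrt(1 - x^2)
  lim(x→0) f'(x)/g'(x) = lim(x→0) (cos(x) - 1)/(2·asin(x)/sqrt(1 - x^2))
  = 0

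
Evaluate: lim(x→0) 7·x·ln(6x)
This is a 0·∞ indeterminate form.

Rewrite 0·∞ as a quotient (0/0 or ∞/∞ form), then apply L'Hôpital's rule:
  lim(x→0) 7·x·ln(6x) = 0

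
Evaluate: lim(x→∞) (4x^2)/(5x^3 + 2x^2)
This is an ∞/∞ indeterminate form.

Apply L'Hôpital's rule: differentiate numerator and denominator separately.
  f(x) = 4·x^2   ⇒   f'(x) = 8·x
  g(x) = 5·x^3 + 2·x^2   ⇒   g'(x) = 15·x^2 + 4·x
  lim(x→∞) f'(x)/g'(x) = lim(x→∞) (8·x)/(15·x^2 + 4·x)
  = 0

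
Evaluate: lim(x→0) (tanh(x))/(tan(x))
This is a 0/0 indeterminate form.

Apply L'Hôpital's rule: differentiate numerator and denominator separately.
  f(x) = tanh(x)   ⇒   f'(x) = 1 - tanh(x)^2
  g(x) = tan(x)   ⇒   g'(x) = tan(x)^2 + 1
  lim(x→0) f'(x)/g'(x) = lim(x→0) (1 - tanh(x)^2)/(tan(x)^2 + 1)
  = 1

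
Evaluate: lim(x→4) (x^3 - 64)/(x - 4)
This is a standard limit.

Factor or rationalize the expression:
  lim(x→4) (x^3 - 64)/(x - 4) = 48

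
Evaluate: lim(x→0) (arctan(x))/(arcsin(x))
This is a 0/0 indeterminate form.

Apply L'Hôpital's rule: differentiate numerator and denominator separately.
  f(x) = atan(x)   ⇒   f'(x) = 1/(x^2 + 1)
  g(x) = asin(x)   ⇒   g'(x) = 1/sqrt(1 - x^2)
  lim(x→0) f'(x)/g'(x) = lim(x→0) (1/(x^2 + 1))/(1/sqrt(1 - x^2))
  = 1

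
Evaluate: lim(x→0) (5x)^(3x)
This is an exponential indeterminate form.

For exponential indeterminate forms, take the natural log:
  Let L = lim(x→0) (5x)^(3x)
  Then ln(L) = lim(x→0) [exponent × ln(base)]
  Evaluate using L'Hôpital or standard limits, then exponentiate.
  L = 1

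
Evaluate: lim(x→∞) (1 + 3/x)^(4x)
This is an exponential indeterminate form.

For exponential indeterminate forms, take the natural log:
  Let L = lim(x→∞) (1 + 3/x)^(4x)
  Then ln(L) = lim(x→∞) [exponent × ln(base)]
  Evaluate using L'Hôpital or standard limits, then exponentiate.
  L = e^(12)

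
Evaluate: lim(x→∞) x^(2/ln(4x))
This is an exponential indeterminate form.

For exponential indeterminate forms, take the natural log:
  Let L = lim(x→∞) x^(2/ln(4x))
  Then ln(L) = lim(x→∞) [exponent × ln(base)]
  Evaluate using L'Hôpital or standard limits, then exponentiate.
  L = e²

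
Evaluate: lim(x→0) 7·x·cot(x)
This is a 0·∞ indeterminate form.

Rewrite 0·∞ as a quotient (0/0 or ∞/∞ form), then apply L'Hôpital's rule:
  lim(x→0) 7·x·cot(x) = 7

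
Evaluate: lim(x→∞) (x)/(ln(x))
This is an ∞/∞ indeterminate form.

Apply L'Hôpital's rule: differentiate numerator and denominator separately.
  f(x) = x   ⇒   f'(x) = 1
  g(x) = ln(x)   ⇒   g'(x) = 1/x
  lim(x→∞) f'(x)/g'(x) = lim(x→∞) (1)/(1/x)
  = ∞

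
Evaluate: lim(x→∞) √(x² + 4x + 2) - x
This is an ∞-∞ indeterminate form.

Combine fractions or rationalize to convert ∞-∞ to 0/0 form:
  lim(x→∞) √(x² + 4x + 2) - x = 2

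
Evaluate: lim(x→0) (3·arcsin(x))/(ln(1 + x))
This is a 0/0 indeterminate form.

Apply L'Hôpital's rule: differentiate numerator and denominator separately.
  f(x) = 3·asin(x)   ⇒   f'(x) = 3/sqrt(1 - x^2)
  g(x) = ln(x + 1)   ⇒   g'(x) = 1/(x + 1)
  lim(x→0) f'(x)/g'(x) = lim(x→0) (3/sqrt(1 - x^2))/(1/(x + 1))
  = 3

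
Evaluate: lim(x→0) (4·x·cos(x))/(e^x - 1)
This is a 0/0 indeterminate form.

Apply L'Hôpital's rule: differentiate numerator and denominator separately.
  f(x) = 4·x·cos(x)   ⇒   f'(x) = -4·x·sin(x) + 4·cos(x)
  g(x) = e^(x) - 1   ⇒   g'(x) = e^(x)
  lim(x→0) f'(x)/g'(x) = lim(x→0) (-4·x·sin(x) + 4·cos(x))/(e^(x))
  = 4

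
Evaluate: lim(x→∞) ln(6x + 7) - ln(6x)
This is an ∞-∞ indeterminate form.

Combine fractions or rationalize to convert ∞-∞ to 0/0 form:
  lim(x→∞) ln(6x + 7) - ln(6x) = 0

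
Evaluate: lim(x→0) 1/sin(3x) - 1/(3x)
This is an ∞-∞ indeterminate form.

Combine fractions or rationalize to convert ∞-∞ to 0/0 form:
  lim(x→0) 1/sin(3x) - 1/(3x) = 0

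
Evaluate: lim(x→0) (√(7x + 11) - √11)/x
This is a standard limit.

Factor or rationalize the expression:
  lim(x→0) (√(7x + 11) - √11)/x = 7·sqrt(11)/22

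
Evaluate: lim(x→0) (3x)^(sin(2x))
This is an exponential indeterminate form.

For exponential indeterminate forms, take the natural log:
  Let L = lim(x→0) (3x)^(sin(2x))
  Then ln(L) = lim(x→0) [exponent × ln(base)]
  Evaluate using L'Hôpital or standard limits, then exponentiate.
  L = 1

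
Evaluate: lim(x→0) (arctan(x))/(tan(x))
This is a 0/0 indeterminate form.

Apply L'Hôpital's rule: differentiate numerator and denominator separately.
  f(x) = atan(x)   ⇒   f'(x) = 1/(x^2 + 1)
  g(x) = tan(x)   ⇒   g'(x) = tan(x)^2 + 1
  lim(x→0) f'(x)/g'(x) = lim(x→0) (1/(x^2 + 1))/(tan(x)^2 + 1)
  = 1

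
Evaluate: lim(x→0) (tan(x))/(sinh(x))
This is a 0/0 indeterminate form.

Apply L'Hôpital's rule: differentiate numerator and denominator separately.
  f(x) = tan(x)   ⇒   f'(x) = tan(x)^2 + 1
  g(x) = sinh(x)   ⇒   g'(x) = cosh(x)
  lim(x→0) f'(x)/g'(x) = lim(x→0) (tan(x)^2 + 1)/(cosh(x))
  = 1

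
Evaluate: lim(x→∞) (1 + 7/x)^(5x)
This is an exponential indeterminate form.

For exponential indeterminate forms, take the natural log:
  Let L = lim(x→∞) (1 + 7/x)^(5x)
  Then ln(L) = lim(x→∞) [exponent × ln(base)]
  Evaluate using L'Hôpital or standard limits, then exponentiate.
  L = e^(35)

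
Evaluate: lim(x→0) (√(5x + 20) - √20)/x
This is a standard limit.

Factor or rationalize the expression:
  lim(x→0) (√(5x + 20) - √20)/x = sqrt(5)/4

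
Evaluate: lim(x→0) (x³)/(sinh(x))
This is a 0/0 indeterminate form.

Apply L'Hôpital's rule: differentiate numerator and denominator separately.
  f(x) = x^3   ⇒   f'(x) = 3·x^2
  g(x) = sinh(x)   ⇒   g'(x) = cosh(x)
  lim(x→0) f'(x)/g'(x) = lim(x→0) (3·x^2)/(cosh(x))
  = 0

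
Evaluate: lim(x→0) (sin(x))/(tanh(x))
This is a 0/0 indeterminate form.

Apply L'Hôpital's rule: differentiate numerator and denominator separately.
  f(x) = sin(x)   ⇒   f'(x) = cos(x)
  g(x) = tanh(x)   ⇒   g'(x) = 1 - tanh(x)^2
  lim(x→0) f'(x)/g'(x) = lim(x→0) (cos(x))/(1 - tanh(x)^2)
  = 1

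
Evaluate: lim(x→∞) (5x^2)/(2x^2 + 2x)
This is an ∞/∞ indeterminate form.

Apply L'Hôpital's rule: differentiate numerator and denominator separately.
  f(x) = 5·x^2   ⇒   f'(x) = 10·x
  g(x) = 2·x^2 + 2·x   ⇒   g'(x) = 4·x + 2
  lim(x→∞) f'(x)/g'(x) = lim(x→∞) (10·x)/(4·x + 2)
  = 5/2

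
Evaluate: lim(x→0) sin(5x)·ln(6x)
This is a 0·∞ indeterminate form.

Rewrite 0·∞ as a quotient (0/0 or ∞/∞ form), then apply L'Hôpital's rule:
  lim(x→0) sin(5x)·ln(6x) = 0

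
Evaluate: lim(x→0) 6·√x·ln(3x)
This is a 0·∞ indeterminate form.

Rewrite 0·∞ as a quotient (0/0 or ∞/∞ form), then apply L'Hôpital's rule:
  lim(x→0) 6·√x·ln(3x) = 0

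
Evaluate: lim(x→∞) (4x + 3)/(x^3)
This is an ∞/∞ indeterminate form.

Apply L'Hôpital's rule: differentiate numerator and denominator separately.
  f(x) = 4·x + 3   ⇒   f'(x) = 4
  g(x) = x^3   ⇒   g'(x) = 3·x^2
  lim(x→∞) f'(x)/g'(x) = lim(x→∞) (4)/(3·x^2)
  = 0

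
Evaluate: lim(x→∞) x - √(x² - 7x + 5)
This is an ∞-∞ indeterminate form.

Combine fractions or rationalize to convert ∞-∞ to 0/0 form:
  lim(x→∞) x - √(x² - 7x + 5) = 7/2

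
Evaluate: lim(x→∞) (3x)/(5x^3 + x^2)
This is an ∞/∞ indeterminate form.

Apply L'Hôpital's rule: differentiate numerator and denominator separately.
  f(x) = 3·x   ⇒   f'(x) = 3
  g(x) = 5·x^3 + x^2   ⇒   g'(x) = 15·x^2 + 2·x
  lim(x→∞) f'(x)/g'(x) = lim(x→∞) (3)/(15·x^2 + 2·x)
  = 0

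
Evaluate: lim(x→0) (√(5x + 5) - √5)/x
This is a standard limit.

Factor or rationalize the expression:
  lim(x→0) (√(5x + 5) - √5)/x = sqrt(5)/2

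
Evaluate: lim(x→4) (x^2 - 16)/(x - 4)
This is a standard limit.

Factor or rationalize the expression:
  lim(x→4) (x^2 - 16)/(x - 4) = 8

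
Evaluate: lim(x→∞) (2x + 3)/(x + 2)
This is an ∞/∞ indeterminate form.

Apply L'Hôpital's rule: differentiate numerator and denominator separately.
  f(x) = 2·x + 3   ⇒   f'(x) = 2
  g(x) = x + 2   ⇒   g'(x) = 1
  lim(x→∞) f'(x)/g'(x) = lim(x→∞) (2)/(1)
  = 2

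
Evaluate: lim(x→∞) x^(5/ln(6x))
This is an exponential indeterminate form.

For exponential indeterminate forms, take the natural log:
  Let L = lim(x→∞) x^(5/ln(6x))
  Then ln(L) = lim(x→∞) [exponent × ln(base)]
  Evaluate using L'Hôpital or standard limits, then exponentiate.
  L = e^(5)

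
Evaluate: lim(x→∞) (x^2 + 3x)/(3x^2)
This is an ∞/∞ indeterminate form.

Apply L'Hôpital's rule: differentiate numerator and denominator separately.
  f(x) = x^2 + 3·x   ⇒   f'(x) = 2·x + 3
  g(x) = 3·x^2   ⇒   g'(x) = 6·x
  lim(x→∞) f'(x)/g'(x) = lim(x→∞) (2·x + 3)/(6·x)
  = 1/3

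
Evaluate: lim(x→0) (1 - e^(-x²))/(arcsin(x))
This is a 0/0 indeterminate form.

Apply L'Hôpital's rule: differentiate numerator and denominator separately.
  f(x) = 1 - e^(-x^2)   ⇒   f'(x) = 2·x·e^(-x^2)
  g(x) = asin(x)   ⇒   g'(x) = 1/sqrt(1 - x^2)
  lim(x→0) f'(x)/g'(x) = lim(x→0) (2·x·e^(-x^2))/(1/sqrt(1 - x^2))
  = 0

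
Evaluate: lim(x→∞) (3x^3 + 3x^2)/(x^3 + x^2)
This is an ∞/∞ indeterminate form.

Apply L'Hôpital's rule: differentiate numerator and denominator separately.
  f(x) = 3·x^3 + 3·x^2   ⇒   f'(x) = 9·x^2 + 6·x
  g(x) = x^3 + x^2   ⇒   g'(x) = 3·x^2 + 2·x
  lim(x→∞) f'(x)/g'(x) = lim(x→∞) (9·x^2 + 6·x)/(3·x^2 + 2·x)
  = 3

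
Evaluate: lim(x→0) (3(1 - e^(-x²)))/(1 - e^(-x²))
This is a 0/0 indeterminate form.

Apply L'Hôpital's rule: differentiate numerator and denominator separately.
  f(x) = 3 - 3·e^(-x^2)   ⇒   f'(x) = 6·x·e^(-x^2)
  g(x) = 1 - e^(-x^2)   ⇒   g'(x) = 2·x·e^(-x^2)
  lim(x→0) f'(x)/g'(x) = lim(x→0) (6·x·e^(-x^2))/(2·x·e^(-x^2))
  = 3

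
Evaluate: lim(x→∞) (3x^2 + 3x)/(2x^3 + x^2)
This is an ∞/∞ indeterminate form.

Apply L'Hôpital's rule: differentiate numerator and denominator separately.
  f(x) = 3·x^2 + 3·x   ⇒   f'(x) = 6·x + 3
  g(x) = 2·x^3 + x^2   ⇒   g'(x) = 6·x^2 + 2·x
  lim(x→∞) f'(x)/g'(x) = lim(x→∞) (6·x + 3)/(6·x^2 + 2·x)
  = 0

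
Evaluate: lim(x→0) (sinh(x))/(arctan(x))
This is a 0/0 indeterminate form.

Apply L'Hôpital's rule: differentiate numerator and denominator separately.
  f(x) = sinh(x)   ⇒   f'(x) = cosh(x)
  g(x) = atan(x)   ⇒   g'(x) = 1/(x^2 + 1)
  lim(x→0) f'(x)/g'(x) = lim(x→0) (cosh(x))/(1/(x^2 + 1))
  = 1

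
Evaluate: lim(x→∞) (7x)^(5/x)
This is an exponential indeterminate form.

For exponential indeterminate forms, take the natural log:
  Let L = lim(x→∞) (7x)^(5/x)
  Then ln(L) = lim(x→∞) [exponent × ln(base)]
  Evaluate using L'Hôpital or standard limits, then exponentiate.
  L = 1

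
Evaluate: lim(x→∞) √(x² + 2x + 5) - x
This is an ∞-∞ indeterminate form.

Combine fractions or rationalize to convert ∞-∞ to 0/0 form:
  lim(x→∞) √(x² + 2x + 5) - x = 1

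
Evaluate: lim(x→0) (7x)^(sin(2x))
This is an exponential indeterminate form.

For exponential indeterminate forms, take the natural log:
  Let L = lim(x→0) (7x)^(sin(2x))
  Then ln(L) = lim(x→0) [exponent × ln(base)]
  Evaluate using L'Hôpital or standard limits, then exponentiate.
  L = 1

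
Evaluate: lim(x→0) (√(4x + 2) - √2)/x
This is a standard limit.

Factor or rationalize the expression:
  lim(x→0) (√(4x + 2) - √2)/x = sqrt(2)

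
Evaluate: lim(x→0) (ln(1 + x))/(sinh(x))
This is a 0/0 indeterminate form.

Apply L'Hôpital's rule: differentiate numerator and denominator separately.
  f(x) = ln(x + 1)   ⇒   f'(x) = 1/(x + 1)
  g(x) = sinh(x)   ⇒   g'(x) = cosh(x)
  lim(x→0) f'(x)/g'(x) = lim(x→0) (1/(x + 1))/(cosh(x))
  = 1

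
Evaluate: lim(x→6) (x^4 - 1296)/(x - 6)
This is a standard limit.

Factor or rationalize the expression:
  lim(x→6) (x^4 - 1296)/(x - 6) = 864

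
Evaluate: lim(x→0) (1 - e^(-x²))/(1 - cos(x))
This is a 0/0 indeterminate form.

Apply L'Hôpital's rule: differentiate numerator and denominator separately.
  f(x) = 1 - e^(-x^2)   ⇒   f'(x) = 2·x·e^(-x^2)
  g(x) = 1 - cos(x)   ⇒   g'(x) = sin(x)
  lim(x→0) f'(x)/g'(x) = lim(x→0) (2·x·e^(-x^2))/(sin(x))
  = 2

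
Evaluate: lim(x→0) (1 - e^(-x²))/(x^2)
This is a 0/0 indeterminate form.

Apply L'Hôpital's rule: differentiate numerator and denominator separately.
  f(x) = 1 - e^(-x^2)   ⇒   f'(x) = 2·x·e^(-x^2)
  g(x) = x^2   ⇒   g'(x) = 2·x
  lim(x→0) f'(x)/g'(x) = lim(x→0) (2·x·e^(-x^2))/(2·x)
  = 1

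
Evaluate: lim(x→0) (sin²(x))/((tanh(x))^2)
This is a 0/0 indeterminate form.

Apply L'Hôpital's rule: differentiate numerator and denominator separately.
  f(x) = sin(x)^2   ⇒   f'(x) = 2·sin(x)·cos(x)
  g(x) = tanh(x)^2   ⇒   g'(x) = (2 - 2·tanh(x)^2)·tanh(x)
  lim(x→0) f'(x)/g'(x) = lim(x→0) (2·sin(x)·cos(x))/((2 - 2·tanh(x)^2)·tanh(x))
  = 1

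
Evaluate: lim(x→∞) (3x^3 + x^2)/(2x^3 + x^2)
This is an ∞/∞ indeterminate form.

Apply L'Hôpital's rule: differentiate numerator and denominator separately.
  f(x) = 3·x^3 + x^2   ⇒   f'(x) = 9·x^2 + 2·x
  g(x) = 2·x^3 + x^2   ⇒   g'(x) = 6·x^2 + 2·x
  lim(x→∞) f'(x)/g'(x) = lim(x→∞) (9·x^2 + 2·x)/(6·x^2 + 2·x)
  = 3/2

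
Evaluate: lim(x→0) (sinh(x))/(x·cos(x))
This is a 0/0 indeterminate form.

Apply L'Hôpital's rule: differentiate numerator and denominator separately.
  f(x) = sinh(x)   ⇒   f'(x) = cosh(x)
  g(x) = x·cos(x)   ⇒   g'(x) = -x·sin(x) + cos(x)
  lim(x→0) f'(x)/g'(x) = lim(x→0) (cosh(x))/(-x·sin(x) + cos(x))
  = 1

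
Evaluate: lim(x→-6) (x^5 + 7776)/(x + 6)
This is a standard limit.

Factor or rationalize the expression:
  lim(x→-6) (x^5 + 7776)/(x + 6) = 6480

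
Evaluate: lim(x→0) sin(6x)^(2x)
This is an exponential indeterminate form.

For exponential indeterminate forms, take the natural log:
  Let L = lim(x→0) sin(6x)^(2x)
  Then ln(L) = lim(x→0) [exponent × ln(base)]
  Evaluate using L'Hôpital or standard limits, then exponentiate.
  L = 1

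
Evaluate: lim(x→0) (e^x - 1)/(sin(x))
This is a 0/0 indeterminate form.

Apply L'Hôpital's rule: differentiate numerator and denominator separately.
  f(x) = e^(x) - 1   ⇒   f'(x) = e^(x)
  g(x) = sin(x)   ⇒   g'(x) = cos(x)
  lim(x→0) f'(x)/g'(x) = lim(x→0) (e^(x))/(cos(x))
  = 1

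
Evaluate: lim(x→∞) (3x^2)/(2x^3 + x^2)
This is an ∞/∞ indeterminate form.

Apply L'Hôpital's rule: differentiate numerator and denominator separately.
  f(x) = 3·x^2   ⇒   f'(x) = 6·x
  g(x) = 2·x^3 + x^2   ⇒   g'(x) = 6·x^2 + 2·x
  lim(x→∞) f'(x)/g'(x) = lim(x→∞) (6·x)/(6·x^2 + 2·x)
  = 0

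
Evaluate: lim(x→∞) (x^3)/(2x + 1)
This is an ∞/∞ indeterminate form.

Apply L'Hôpital's rule: differentiate numerator and denominator separately.
  f(x) = x^3   ⇒   f'(x) = 3·x^2
  g(x) = 2·x + 1   ⇒   g'(x) = 2
  lim(x→∞) f'(x)/g'(x) = lim(x→∞) (3·x^2)/(2)
  = ∞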